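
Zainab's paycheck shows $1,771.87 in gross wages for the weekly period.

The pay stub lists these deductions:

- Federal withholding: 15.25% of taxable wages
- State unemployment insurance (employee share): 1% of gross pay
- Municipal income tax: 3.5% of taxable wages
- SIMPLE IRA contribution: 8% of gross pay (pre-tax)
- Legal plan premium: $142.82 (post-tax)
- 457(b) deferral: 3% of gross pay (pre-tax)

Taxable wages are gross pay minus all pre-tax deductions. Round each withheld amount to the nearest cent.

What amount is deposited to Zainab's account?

$1,120.74

SIMPLE IRA contribution: $1,771.87 × 0.08 = $141.75
457(b) deferral: $1,771.87 × 0.03 = $53.16
Pre-tax total = $141.75 + $53.16 = $194.91
Taxable wages = $1,771.87 − $194.91 = $1,576.96
Federal withholding: $1,576.96 × 0.1525 = $240.49
Municipal income tax: $1,576.96 × 0.035 = $55.19
State unemployment insurance (employee share): $1,771.87 × 0.01 = $17.72
Legal plan premium: $142.82
Total deductions = $141.75 + $53.16 + $240.49 + $55.19 + $17.72 + $142.82 = $651.13
Net pay = $1,771.87 − $651.13 = $1,120.74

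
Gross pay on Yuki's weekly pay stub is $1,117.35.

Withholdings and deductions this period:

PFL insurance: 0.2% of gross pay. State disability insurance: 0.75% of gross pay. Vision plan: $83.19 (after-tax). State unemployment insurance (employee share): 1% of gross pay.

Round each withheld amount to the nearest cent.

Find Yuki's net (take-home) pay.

State disability insurance: $1,117.35 × 0.0075 = $8.38
State unemployment insurance (employee share): $1,117.35 × 0.01 = $11.17
PFL insurance: $1,117.35 × 0.002 = $2.23
Vision plan: $83.19
Total deductions = $8.38 + $11.17 + $2.23 + $83.19 = $104.97
Net pay = $1,117.35 − $104.97 = $1,012.38

$1,012.38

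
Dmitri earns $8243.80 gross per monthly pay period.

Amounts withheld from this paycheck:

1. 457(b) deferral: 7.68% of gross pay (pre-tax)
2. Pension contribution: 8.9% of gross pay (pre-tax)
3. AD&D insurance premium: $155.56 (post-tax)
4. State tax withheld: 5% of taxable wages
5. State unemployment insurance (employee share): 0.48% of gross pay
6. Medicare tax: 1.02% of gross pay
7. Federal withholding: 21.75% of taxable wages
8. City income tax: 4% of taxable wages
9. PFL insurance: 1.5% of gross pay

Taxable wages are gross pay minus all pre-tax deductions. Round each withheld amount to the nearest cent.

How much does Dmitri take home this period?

457(b) deferral: $8243.80 × 0.0768 = $633.12
Pension contribution: $8243.80 × 0.089 = $733.70
Pre-tax total = $633.12 + $733.70 = $1366.82
Taxable wages = $8243.80 − $1366.82 = $6876.98
City income tax: $6876.98 × 0.04 = $275.08
Federal withholding: $6876.98 × 0.2175 = $1495.74
State tax withheld: $6876.98 × 0.05 = $343.85
Medicare tax: $8243.80 × 0.0102 = $84.09
PFL insurance: $8243.80 × 0.015 = $123.66
State unemployment insurance (employee share): $8243.80 × 0.0048 = $39.57
AD&D insurance premium: $155.56
Total deductions = $633.12 + $733.70 + $275.08 + $1495.74 + $343.85 + $84.09 + $123.66 + $39.57 + $155.56 = $3884.37
Net pay = $8243.80 − $3884.37 = $4359.43

$4359.43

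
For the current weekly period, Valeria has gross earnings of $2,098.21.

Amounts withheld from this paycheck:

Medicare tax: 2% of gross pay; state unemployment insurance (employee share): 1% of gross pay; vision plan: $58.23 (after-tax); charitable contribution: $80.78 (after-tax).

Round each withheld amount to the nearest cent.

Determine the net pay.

$1,896.26

State unemployment insurance (employee share): $2,098.21 × 0.01 = $20.98
Medicare tax: $2,098.21 × 0.02 = $41.96
Vision plan: $58.23
Charitable contribution: $80.78
Total deductions = $20.98 + $41.96 + $58.23 + $80.78 = $201.95
Net pay = $2,098.21 − $201.95 = $1,896.26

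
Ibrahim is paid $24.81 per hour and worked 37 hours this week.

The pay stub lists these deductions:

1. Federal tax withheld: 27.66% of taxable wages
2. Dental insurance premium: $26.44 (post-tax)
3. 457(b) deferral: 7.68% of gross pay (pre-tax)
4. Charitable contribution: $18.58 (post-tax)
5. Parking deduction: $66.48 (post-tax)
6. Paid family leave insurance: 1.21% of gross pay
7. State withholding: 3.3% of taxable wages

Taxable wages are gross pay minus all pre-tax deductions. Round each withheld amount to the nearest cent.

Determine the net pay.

$462.48

Gross pay: 37 × $24.81 = $917.97
457(b) deferral: $917.97 × 0.0768 = $70.50
Taxable wages = $917.97 − $70.50 = $847.47
Federal tax withheld: $847.47 × 0.2766 = $234.41
State withholding: $847.47 × 0.033 = $27.97
Paid family leave insurance: $917.97 × 0.0121 = $11.11
Parking deduction: $66.48
Charitable contribution: $18.58
Dental insurance premium: $26.44
Total deductions = $70.50 + $234.41 + $27.97 + $11.11 + $66.48 + $18.58 + $26.44 = $455.49
Net pay = $917.97 − $455.49 = $462.48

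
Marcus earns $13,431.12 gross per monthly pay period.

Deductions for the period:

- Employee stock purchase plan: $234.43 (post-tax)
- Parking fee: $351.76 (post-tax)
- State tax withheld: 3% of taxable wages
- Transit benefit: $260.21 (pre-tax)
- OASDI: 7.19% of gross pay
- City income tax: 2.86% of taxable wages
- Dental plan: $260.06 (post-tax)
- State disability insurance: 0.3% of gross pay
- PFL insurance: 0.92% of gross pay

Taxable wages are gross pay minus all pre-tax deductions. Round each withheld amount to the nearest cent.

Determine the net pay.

Transit benefit: $260.21
Taxable wages = $13,431.12 − $260.21 = $13,170.91
City income tax: $13,170.91 × 0.0286 = $376.69
State tax withheld: $13,170.91 × 0.03 = $395.13
PFL insurance: $13,431.12 × 0.0092 = $123.57
OASDI: $13,431.12 × 0.0719 = $965.70
State disability insurance: $13,431.12 × 0.003 = $40.29
Employee stock purchase plan: $234.43
Dental plan: $260.06
Parking fee: $351.76
Total deductions = $260.21 + $376.69 + $395.13 + $123.57 + $965.70 + $40.29 + $234.43 + $260.06 + $351.76 = $3,007.84
Net pay = $13,431.12 − $3,007.84 = $10,423.28

$10,423.28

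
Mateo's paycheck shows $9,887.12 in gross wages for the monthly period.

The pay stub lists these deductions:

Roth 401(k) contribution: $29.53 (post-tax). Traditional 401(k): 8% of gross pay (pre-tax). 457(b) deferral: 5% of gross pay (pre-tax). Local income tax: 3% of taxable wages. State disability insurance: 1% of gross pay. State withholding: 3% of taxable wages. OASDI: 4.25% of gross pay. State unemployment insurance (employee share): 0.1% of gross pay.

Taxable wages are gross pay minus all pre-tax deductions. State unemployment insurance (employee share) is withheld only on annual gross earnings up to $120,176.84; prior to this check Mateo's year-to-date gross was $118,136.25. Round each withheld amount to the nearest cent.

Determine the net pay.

$7,535.05

Traditional 401(k): $9,887.12 × 0.08 = $790.97
457(b) deferral: $9,887.12 × 0.05 = $494.36
Pre-tax total = $790.97 + $494.36 = $1,285.33
Taxable wages = $9,887.12 − $1,285.33 = $8,601.79
Local income tax: $8,601.79 × 0.03 = $258.05
State withholding: $8,601.79 × 0.03 = $258.05
State unemployment insurance (employee share): only $120,176.84 − $118,136.25 = $2,040.59 of this check is subject → $2,040.59 × 0.001 = $2.04
State disability insurance: $9,887.12 × 0.01 = $98.87
OASDI: $9,887.12 × 0.0425 = $420.20
Roth 401(k) contribution: $29.53
Total deductions = $790.97 + $494.36 + $258.05 + $258.05 + $2.04 + $98.87 + $420.20 + $29.53 = $2,352.07
Net pay = $9,887.12 − $2,352.07 = $7,535.05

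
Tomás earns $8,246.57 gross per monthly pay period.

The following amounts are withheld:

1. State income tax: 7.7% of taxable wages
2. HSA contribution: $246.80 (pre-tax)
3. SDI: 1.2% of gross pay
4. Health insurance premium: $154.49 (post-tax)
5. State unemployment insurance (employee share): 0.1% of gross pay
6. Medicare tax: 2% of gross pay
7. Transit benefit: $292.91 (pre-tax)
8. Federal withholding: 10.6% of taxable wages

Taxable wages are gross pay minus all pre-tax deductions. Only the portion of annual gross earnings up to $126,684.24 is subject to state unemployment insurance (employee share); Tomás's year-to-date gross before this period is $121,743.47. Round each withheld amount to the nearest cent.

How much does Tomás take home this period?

$5,873.18

HSA contribution: $246.80
Transit benefit: $292.91
Pre-tax total = $246.80 + $292.91 = $539.71
Taxable wages = $8,246.57 − $539.71 = $7,706.86
State income tax: $7,706.86 × 0.077 = $593.43
Federal withholding: $7,706.86 × 0.106 = $816.93
State unemployment insurance (employee share): only $126,684.24 − $121,743.47 = $4,940.77 of this check is subject → $4,940.77 × 0.001 = $4.94
Medicare tax: $8,246.57 × 0.02 = $164.93
SDI: $8,246.57 × 0.012 = $98.96
Health insurance premium: $154.49
Total deductions = $246.80 + $292.91 + $593.43 + $816.93 + $4.94 + $164.93 + $98.96 + $154.49 = $2,373.39
Net pay = $8,246.57 − $2,373.39 = $5,873.18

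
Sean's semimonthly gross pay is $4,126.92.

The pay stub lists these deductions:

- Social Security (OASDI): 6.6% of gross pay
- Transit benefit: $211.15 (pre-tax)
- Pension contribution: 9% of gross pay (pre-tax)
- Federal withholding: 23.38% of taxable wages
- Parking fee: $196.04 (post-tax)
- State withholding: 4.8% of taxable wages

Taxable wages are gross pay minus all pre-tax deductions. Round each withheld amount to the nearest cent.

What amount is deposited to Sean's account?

Transit benefit: $211.15
Pension contribution: $4,126.92 × 0.09 = $371.42
Pre-tax total = $211.15 + $371.42 = $582.57
Taxable wages = $4,126.92 − $582.57 = $3,544.35
State withholding: $3,544.35 × 0.048 = $170.13
Federal withholding: $3,544.35 × 0.2338 = $828.67
Social Security (OASDI): $4,126.92 × 0.066 = $272.38
Parking fee: $196.04
Total deductions = $211.15 + $371.42 + $170.13 + $828.67 + $272.38 + $196.04 = $2,049.79
Net pay = $4,126.92 − $2,049.79 = $2,077.13

$2,077.13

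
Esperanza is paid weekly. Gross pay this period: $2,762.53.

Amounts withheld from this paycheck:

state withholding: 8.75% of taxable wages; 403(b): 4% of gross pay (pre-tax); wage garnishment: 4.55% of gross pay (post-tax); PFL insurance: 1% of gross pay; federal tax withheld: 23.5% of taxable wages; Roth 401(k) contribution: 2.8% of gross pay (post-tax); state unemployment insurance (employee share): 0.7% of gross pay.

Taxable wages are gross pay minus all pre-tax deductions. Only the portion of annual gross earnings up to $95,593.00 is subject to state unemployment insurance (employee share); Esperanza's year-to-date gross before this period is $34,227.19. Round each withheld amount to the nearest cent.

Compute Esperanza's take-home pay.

403(b): $2,762.53 × 0.04 = $110.50
Taxable wages = $2,762.53 − $110.50 = $2,652.03
Federal tax withheld: $2,652.03 × 0.235 = $623.23
State withholding: $2,652.03 × 0.0875 = $232.05
PFL insurance: $2,762.53 × 0.01 = $27.63
State unemployment insurance (employee share): cap not yet reached, full $2,762.53 is subject → $2,762.53 × 0.007 = $19.34
Wage garnishment: $2,762.53 × 0.0455 = $125.70
Roth 401(k) contribution: $2,762.53 × 0.028 = $77.35
Total deductions = $110.50 + $623.23 + $232.05 + $27.63 + $19.34 + $125.70 + $77.35 = $1,215.80
Net pay = $2,762.53 − $1,215.80 = $1,546.73

$1,546.73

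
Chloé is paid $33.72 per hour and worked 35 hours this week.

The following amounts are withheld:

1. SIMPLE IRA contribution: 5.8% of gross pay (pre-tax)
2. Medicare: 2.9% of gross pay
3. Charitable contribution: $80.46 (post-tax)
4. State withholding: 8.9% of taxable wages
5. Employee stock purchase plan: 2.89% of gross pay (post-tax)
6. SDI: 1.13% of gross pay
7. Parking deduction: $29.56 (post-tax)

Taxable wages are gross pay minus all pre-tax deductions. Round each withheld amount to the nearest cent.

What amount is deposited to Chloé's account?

$821.10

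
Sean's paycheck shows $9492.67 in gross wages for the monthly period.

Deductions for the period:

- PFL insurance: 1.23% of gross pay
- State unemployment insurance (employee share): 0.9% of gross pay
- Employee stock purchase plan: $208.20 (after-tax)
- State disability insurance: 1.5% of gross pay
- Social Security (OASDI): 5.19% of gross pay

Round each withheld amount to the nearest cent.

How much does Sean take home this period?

$8447.22

State disability insurance: $9492.67 × 0.015 = $142.39
State unemployment insurance (employee share): $9492.67 × 0.009 = $85.43
PFL insurance: $9492.67 × 0.0123 = $116.76
Social Security (OASDI): $9492.67 × 0.0519 = $492.67
Employee stock purchase plan: $208.20
Total deductions = $142.39 + $85.43 + $116.76 + $492.67 + $208.20 = $1045.45
Net pay = $9492.67 − $1045.45 = $8447.22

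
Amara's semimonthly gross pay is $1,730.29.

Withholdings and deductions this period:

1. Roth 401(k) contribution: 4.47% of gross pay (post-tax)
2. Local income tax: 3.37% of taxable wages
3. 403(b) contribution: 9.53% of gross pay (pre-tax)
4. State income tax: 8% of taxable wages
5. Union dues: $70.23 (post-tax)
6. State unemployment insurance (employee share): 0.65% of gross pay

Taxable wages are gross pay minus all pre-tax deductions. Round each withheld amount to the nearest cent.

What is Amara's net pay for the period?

$1,228.59

403(b) contribution: $1,730.29 × 0.0953 = $164.90
Taxable wages = $1,730.29 − $164.90 = $1,565.39
Local income tax: $1,565.39 × 0.0337 = $52.75
State income tax: $1,565.39 × 0.08 = $125.23
State unemployment insurance (employee share): $1,730.29 × 0.0065 = $11.25
Roth 401(k) contribution: $1,730.29 × 0.0447 = $77.34
Union dues: $70.23
Total deductions = $164.90 + $52.75 + $125.23 + $11.25 + $77.34 + $70.23 = $501.70
Net pay = $1,730.29 − $501.70 = $1,228.59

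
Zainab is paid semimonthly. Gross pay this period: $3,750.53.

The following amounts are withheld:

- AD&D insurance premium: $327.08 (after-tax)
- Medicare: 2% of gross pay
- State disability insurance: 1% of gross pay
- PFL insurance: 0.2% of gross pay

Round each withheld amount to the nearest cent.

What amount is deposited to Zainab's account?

State disability insurance: $3,750.53 × 0.01 = $37.51
Medicare: $3,750.53 × 0.02 = $75.01
PFL insurance: $3,750.53 × 0.002 = $7.50
AD&D insurance premium: $327.08
Total deductions = $37.51 + $75.01 + $7.50 + $327.08 = $447.10
Net pay = $3,750.53 − $447.10 = $3,303.43

$3,303.43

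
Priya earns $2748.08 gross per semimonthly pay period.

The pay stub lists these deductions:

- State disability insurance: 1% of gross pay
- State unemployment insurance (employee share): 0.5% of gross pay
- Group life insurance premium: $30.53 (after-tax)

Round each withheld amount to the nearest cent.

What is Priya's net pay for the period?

State unemployment insurance (employee share): $2748.08 × 0.005 = $13.74
State disability insurance: $2748.08 × 0.01 = $27.48
Group life insurance premium: $30.53
Total deductions = $13.74 + $27.48 + $30.53 = $71.75
Net pay = $2748.08 − $71.75 = $2676.33

$2676.33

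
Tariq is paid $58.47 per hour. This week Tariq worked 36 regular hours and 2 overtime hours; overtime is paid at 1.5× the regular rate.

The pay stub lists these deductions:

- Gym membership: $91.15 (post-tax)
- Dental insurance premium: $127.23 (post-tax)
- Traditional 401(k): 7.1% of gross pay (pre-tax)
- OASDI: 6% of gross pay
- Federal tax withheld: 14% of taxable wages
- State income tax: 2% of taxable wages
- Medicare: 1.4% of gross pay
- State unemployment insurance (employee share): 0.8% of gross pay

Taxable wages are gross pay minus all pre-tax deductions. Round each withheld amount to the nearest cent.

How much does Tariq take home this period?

$1374.12

Regular pay: 36 × $58.47 = $2104.92
Overtime pay: 2 × $58.47 × 1.5 = $175.41
Gross pay = $2104.92 + $175.41 = $2280.33
Traditional 401(k): $2280.33 × 0.071 = $161.90
Taxable wages = $2280.33 − $161.90 = $2118.43
State income tax: $2118.43 × 0.02 = $42.37
Federal tax withheld: $2118.43 × 0.14 = $296.58
Medicare: $2280.33 × 0.014 = $31.92
OASDI: $2280.33 × 0.06 = $136.82
State unemployment insurance (employee share): $2280.33 × 0.008 = $18.24
Gym membership: $91.15
Dental insurance premium: $127.23
Total deductions = $161.90 + $42.37 + $296.58 + $31.92 + $136.82 + $18.24 + $91.15 + $127.23 = $906.21
Net pay = $2280.33 − $906.21 = $1374.12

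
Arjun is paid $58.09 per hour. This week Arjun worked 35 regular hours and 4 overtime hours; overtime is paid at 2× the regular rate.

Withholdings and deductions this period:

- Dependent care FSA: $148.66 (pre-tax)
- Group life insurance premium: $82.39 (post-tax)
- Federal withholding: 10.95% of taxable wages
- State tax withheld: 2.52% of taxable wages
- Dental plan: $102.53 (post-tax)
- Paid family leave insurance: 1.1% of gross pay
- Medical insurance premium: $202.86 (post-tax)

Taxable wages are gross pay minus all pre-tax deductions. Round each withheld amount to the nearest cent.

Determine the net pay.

$1617.51

Regular pay: 35 × $58.09 = $2033.15
Overtime pay: 4 × $58.09 × 2 = $464.72
Gross pay = $2033.15 + $464.72 = $2497.87
Dependent care FSA: $148.66
Taxable wages = $2497.87 − $148.66 = $2349.21
State tax withheld: $2349.21 × 0.0252 = $59.20
Federal withholding: $2349.21 × 0.1095 = $257.24
Paid family leave insurance: $2497.87 × 0.011 = $27.48
Medical insurance premium: $202.86
Group life insurance premium: $82.39
Dental plan: $102.53
Total deductions = $148.66 + $59.20 + $257.24 + $27.48 + $202.86 + $82.39 + $102.53 = $880.36
Net pay = $2497.87 − $880.36 = $1617.51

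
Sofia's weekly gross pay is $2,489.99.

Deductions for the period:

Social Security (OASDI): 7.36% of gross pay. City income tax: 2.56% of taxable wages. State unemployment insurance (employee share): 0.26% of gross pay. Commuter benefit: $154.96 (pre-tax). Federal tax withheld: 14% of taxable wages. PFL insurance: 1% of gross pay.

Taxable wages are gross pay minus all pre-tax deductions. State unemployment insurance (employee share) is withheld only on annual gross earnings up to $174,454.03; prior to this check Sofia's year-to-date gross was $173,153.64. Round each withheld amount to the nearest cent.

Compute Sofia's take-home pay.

$1,736.81

Commuter benefit: $154.96
Taxable wages = $2,489.99 − $154.96 = $2,335.03
City income tax: $2,335.03 × 0.0256 = $59.78
Federal tax withheld: $2,335.03 × 0.14 = $326.90
State unemployment insurance (employee share): only $174,454.03 − $173,153.64 = $1,300.39 of this check is subject → $1,300.39 × 0.0026 = $3.38
PFL insurance: $2,489.99 × 0.01 = $24.90
Social Security (OASDI): $2,489.99 × 0.0736 = $183.26
Total deductions = $154.96 + $59.78 + $326.90 + $3.38 + $24.90 + $183.26 = $753.18
Net pay = $2,489.99 − $753.18 = $1,736.81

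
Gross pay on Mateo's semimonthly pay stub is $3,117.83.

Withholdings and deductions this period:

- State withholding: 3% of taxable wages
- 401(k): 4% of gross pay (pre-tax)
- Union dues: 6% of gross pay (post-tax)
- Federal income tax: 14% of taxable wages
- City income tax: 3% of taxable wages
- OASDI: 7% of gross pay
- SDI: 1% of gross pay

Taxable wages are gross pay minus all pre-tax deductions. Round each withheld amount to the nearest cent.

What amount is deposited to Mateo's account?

401(k): $3,117.83 × 0.04 = $124.71
Taxable wages = $3,117.83 − $124.71 = $2,993.12
State withholding: $2,993.12 × 0.03 = $89.79
City income tax: $2,993.12 × 0.03 = $89.79
Federal income tax: $2,993.12 × 0.14 = $419.04
SDI: $3,117.83 × 0.01 = $31.18
OASDI: $3,117.83 × 0.07 = $218.25
Union dues: $3,117.83 × 0.06 = $187.07
Total deductions = $124.71 + $89.79 + $89.79 + $419.04 + $31.18 + $218.25 + $187.07 = $1,159.83
Net pay = $3,117.83 − $1,159.83 = $1,958.00

$1,958.00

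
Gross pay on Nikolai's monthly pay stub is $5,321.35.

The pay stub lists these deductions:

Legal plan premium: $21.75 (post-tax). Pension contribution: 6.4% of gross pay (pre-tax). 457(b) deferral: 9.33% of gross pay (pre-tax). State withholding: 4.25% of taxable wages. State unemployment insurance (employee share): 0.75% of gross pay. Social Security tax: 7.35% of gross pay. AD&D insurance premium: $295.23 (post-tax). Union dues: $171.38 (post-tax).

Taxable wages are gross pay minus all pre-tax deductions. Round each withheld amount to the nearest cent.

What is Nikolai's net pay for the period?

$3,374.33

Pension contribution: $5,321.35 × 0.064 = $340.57
457(b) deferral: $5,321.35 × 0.0933 = $496.48
Pre-tax total = $340.57 + $496.48 = $837.05
Taxable wages = $5,321.35 − $837.05 = $4,484.30
State withholding: $4,484.30 × 0.0425 = $190.58
State unemployment insurance (employee share): $5,321.35 × 0.0075 = $39.91
Social Security tax: $5,321.35 × 0.0735 = $391.12
Union dues: $171.38
AD&D insurance premium: $295.23
Legal plan premium: $21.75
Total deductions = $340.57 + $496.48 + $190.58 + $39.91 + $391.12 + $171.38 + $295.23 + $21.75 = $1,947.02
Net pay = $5,321.35 − $1,947.02 = $3,374.33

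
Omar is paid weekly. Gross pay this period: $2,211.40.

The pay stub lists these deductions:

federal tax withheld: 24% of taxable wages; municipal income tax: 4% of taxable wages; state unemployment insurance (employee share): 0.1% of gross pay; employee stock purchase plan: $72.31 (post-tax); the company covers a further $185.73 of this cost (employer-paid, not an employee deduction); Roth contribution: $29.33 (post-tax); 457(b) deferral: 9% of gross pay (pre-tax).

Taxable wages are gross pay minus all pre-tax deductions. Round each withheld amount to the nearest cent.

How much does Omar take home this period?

$1,345.06

457(b) deferral: $2,211.40 × 0.09 = $199.03
Taxable wages = $2,211.40 − $199.03 = $2,012.37
Municipal income tax: $2,012.37 × 0.04 = $80.49
Federal tax withheld: $2,012.37 × 0.24 = $482.97
State unemployment insurance (employee share): $2,211.40 × 0.001 = $2.21
Roth contribution: $29.33
Employee stock purchase plan: $72.31
(Employer's $185.73 toward employee stock purchase plan is not withheld from the employee.)
Total deductions = $199.03 + $80.49 + $482.97 + $2.21 + $29.33 + $72.31 = $866.34
Net pay = $2,211.40 − $866.34 = $1,345.06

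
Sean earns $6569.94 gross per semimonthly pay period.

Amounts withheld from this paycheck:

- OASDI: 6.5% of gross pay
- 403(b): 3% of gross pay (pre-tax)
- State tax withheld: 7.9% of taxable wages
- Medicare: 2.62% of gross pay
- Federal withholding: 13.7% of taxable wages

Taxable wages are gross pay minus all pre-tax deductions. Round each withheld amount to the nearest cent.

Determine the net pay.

403(b): $6569.94 × 0.03 = $197.10
Taxable wages = $6569.94 − $197.10 = $6372.84
State tax withheld: $6372.84 × 0.079 = $503.45
Federal withholding: $6372.84 × 0.137 = $873.08
Medicare: $6569.94 × 0.0262 = $172.13
OASDI: $6569.94 × 0.065 = $427.05
Total deductions = $197.10 + $503.45 + $873.08 + $172.13 + $427.05 = $2172.81
Net pay = $6569.94 − $2172.81 = $4397.13

$4397.13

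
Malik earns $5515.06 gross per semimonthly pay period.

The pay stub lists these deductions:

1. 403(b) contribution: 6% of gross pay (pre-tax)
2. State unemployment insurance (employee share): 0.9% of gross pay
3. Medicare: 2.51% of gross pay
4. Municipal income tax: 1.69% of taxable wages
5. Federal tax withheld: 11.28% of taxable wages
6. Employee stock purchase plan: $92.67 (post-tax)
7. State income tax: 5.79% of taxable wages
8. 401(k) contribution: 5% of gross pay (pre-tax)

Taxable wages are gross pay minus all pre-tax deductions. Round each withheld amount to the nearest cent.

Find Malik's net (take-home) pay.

401(k) contribution: $5515.06 × 0.05 = $275.75
403(b) contribution: $5515.06 × 0.06 = $330.90
Pre-tax total = $275.75 + $330.90 = $606.65
Taxable wages = $5515.06 − $606.65 = $4908.41
State income tax: $4908.41 × 0.0579 = $284.20
Federal tax withheld: $4908.41 × 0.1128 = $553.67
Municipal income tax: $4908.41 × 0.0169 = $82.95
Medicare: $5515.06 × 0.0251 = $138.43
State unemployment insurance (employee share): $5515.06 × 0.009 = $49.64
Employee stock purchase plan: $92.67
Total deductions = $275.75 + $330.90 + $284.20 + $553.67 + $82.95 + $138.43 + $49.64 + $92.67 = $1808.21
Net pay = $5515.06 − $1808.21 = $3706.85

$3706.85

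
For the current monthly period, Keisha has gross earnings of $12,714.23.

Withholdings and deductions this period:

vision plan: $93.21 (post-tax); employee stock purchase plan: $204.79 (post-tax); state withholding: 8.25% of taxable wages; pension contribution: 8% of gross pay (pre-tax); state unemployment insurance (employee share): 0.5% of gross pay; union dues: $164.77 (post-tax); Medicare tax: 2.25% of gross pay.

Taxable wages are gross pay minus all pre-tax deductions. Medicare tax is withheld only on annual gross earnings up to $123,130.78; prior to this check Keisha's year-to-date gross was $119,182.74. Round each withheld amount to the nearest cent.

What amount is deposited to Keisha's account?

Pension contribution: $12,714.23 × 0.08 = $1,017.14
Taxable wages = $12,714.23 − $1,017.14 = $11,697.09
State withholding: $11,697.09 × 0.0825 = $965.01
Medicare tax: only $123,130.78 − $119,182.74 = $3,948.04 of this check is subject → $3,948.04 × 0.0225 = $88.83
State unemployment insurance (employee share): $12,714.23 × 0.005 = $63.57
Employee stock purchase plan: $204.79
Vision plan: $93.21
Union dues: $164.77
Total deductions = $1,017.14 + $965.01 + $88.83 + $63.57 + $204.79 + $93.21 + $164.77 = $2,597.32
Net pay = $12,714.23 − $2,597.32 = $10,116.91

$10,116.91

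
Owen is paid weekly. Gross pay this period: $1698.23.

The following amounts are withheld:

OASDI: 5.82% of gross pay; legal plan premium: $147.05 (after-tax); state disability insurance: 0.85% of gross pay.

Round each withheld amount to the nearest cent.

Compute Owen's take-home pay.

$1437.91

State disability insurance: $1698.23 × 0.0085 = $14.43
OASDI: $1698.23 × 0.0582 = $98.84
Legal plan premium: $147.05
Total deductions = $14.43 + $98.84 + $147.05 = $260.32
Net pay = $1698.23 − $260.32 = $1437.91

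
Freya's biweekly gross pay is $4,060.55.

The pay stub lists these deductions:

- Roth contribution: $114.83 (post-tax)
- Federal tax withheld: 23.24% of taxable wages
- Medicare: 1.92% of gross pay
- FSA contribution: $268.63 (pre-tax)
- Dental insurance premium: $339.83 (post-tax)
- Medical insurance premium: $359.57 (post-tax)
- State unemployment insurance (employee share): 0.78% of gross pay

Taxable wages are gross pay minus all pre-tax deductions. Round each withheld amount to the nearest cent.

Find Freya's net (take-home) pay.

$1,986.82

FSA contribution: $268.63
Taxable wages = $4,060.55 − $268.63 = $3,791.92
Federal tax withheld: $3,791.92 × 0.2324 = $881.24
State unemployment insurance (employee share): $4,060.55 × 0.0078 = $31.67
Medicare: $4,060.55 × 0.0192 = $77.96
Medical insurance premium: $359.57
Dental insurance premium: $339.83
Roth contribution: $114.83
Total deductions = $268.63 + $881.24 + $31.67 + $77.96 + $359.57 + $339.83 + $114.83 = $2,073.73
Net pay = $4,060.55 − $2,073.73 = $1,986.82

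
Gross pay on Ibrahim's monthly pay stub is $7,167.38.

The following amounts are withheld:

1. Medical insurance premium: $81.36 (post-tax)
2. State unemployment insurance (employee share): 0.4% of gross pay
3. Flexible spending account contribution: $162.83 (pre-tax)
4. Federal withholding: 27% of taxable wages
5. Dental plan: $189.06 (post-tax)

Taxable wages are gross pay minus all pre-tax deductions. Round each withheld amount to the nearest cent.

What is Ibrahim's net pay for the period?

Flexible spending account contribution: $162.83
Taxable wages = $7,167.38 − $162.83 = $7,004.55
Federal withholding: $7,004.55 × 0.27 = $1,891.23
State unemployment insurance (employee share): $7,167.38 × 0.004 = $28.67
Dental plan: $189.06
Medical insurance premium: $81.36
Total deductions = $162.83 + $1,891.23 + $28.67 + $189.06 + $81.36 = $2,353.15
Net pay = $7,167.38 − $2,353.15 = $4,814.23

$4,814.23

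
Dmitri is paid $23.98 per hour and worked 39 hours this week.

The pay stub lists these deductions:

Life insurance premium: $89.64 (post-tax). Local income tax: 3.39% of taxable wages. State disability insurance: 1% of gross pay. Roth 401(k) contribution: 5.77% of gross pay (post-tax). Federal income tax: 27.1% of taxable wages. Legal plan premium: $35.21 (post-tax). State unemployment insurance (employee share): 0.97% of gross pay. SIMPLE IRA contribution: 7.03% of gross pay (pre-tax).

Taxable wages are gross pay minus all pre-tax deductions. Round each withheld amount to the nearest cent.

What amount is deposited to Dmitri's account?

$407.13

Gross pay: 39 × $23.98 = $935.22
SIMPLE IRA contribution: $935.22 × 0.0703 = $65.75
Taxable wages = $935.22 − $65.75 = $869.47
Federal income tax: $869.47 × 0.271 = $235.63
Local income tax: $869.47 × 0.0339 = $29.48
State unemployment insurance (employee share): $935.22 × 0.0097 = $9.07
State disability insurance: $935.22 × 0.01 = $9.35
Life insurance premium: $89.64
Roth 401(k) contribution: $935.22 × 0.0577 = $53.96
Legal plan premium: $35.21
Total deductions = $65.75 + $235.63 + $29.48 + $9.07 + $9.35 + $89.64 + $53.96 + $35.21 = $528.09
Net pay = $935.22 − $528.09 = $407.13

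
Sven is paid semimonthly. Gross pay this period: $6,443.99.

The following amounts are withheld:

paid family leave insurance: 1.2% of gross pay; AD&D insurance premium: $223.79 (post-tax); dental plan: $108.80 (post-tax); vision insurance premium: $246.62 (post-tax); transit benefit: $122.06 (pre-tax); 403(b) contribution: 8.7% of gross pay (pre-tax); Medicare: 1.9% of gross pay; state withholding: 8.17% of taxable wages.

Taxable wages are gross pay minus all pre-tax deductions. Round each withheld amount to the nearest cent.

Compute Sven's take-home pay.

$4,511.62

403(b) contribution: $6,443.99 × 0.087 = $560.63
Transit benefit: $122.06
Pre-tax total = $560.63 + $122.06 = $682.69
Taxable wages = $6,443.99 − $682.69 = $5,761.30
State withholding: $5,761.30 × 0.0817 = $470.70
Medicare: $6,443.99 × 0.019 = $122.44
Paid family leave insurance: $6,443.99 × 0.012 = $77.33
AD&D insurance premium: $223.79
Vision insurance premium: $246.62
Dental plan: $108.80
Total deductions = $560.63 + $122.06 + $470.70 + $122.44 + $77.33 + $223.79 + $246.62 + $108.80 = $1,932.37
Net pay = $6,443.99 − $1,932.37 = $4,511.62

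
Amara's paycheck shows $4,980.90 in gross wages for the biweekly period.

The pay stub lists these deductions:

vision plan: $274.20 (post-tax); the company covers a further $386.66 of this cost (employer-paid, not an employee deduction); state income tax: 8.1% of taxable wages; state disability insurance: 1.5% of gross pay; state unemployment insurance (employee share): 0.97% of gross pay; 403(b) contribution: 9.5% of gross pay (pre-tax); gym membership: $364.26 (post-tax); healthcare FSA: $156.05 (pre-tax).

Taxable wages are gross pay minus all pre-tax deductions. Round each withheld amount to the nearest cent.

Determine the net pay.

$3,237.70

Healthcare FSA: $156.05
403(b) contribution: $4,980.90 × 0.095 = $473.19
Pre-tax total = $156.05 + $473.19 = $629.24
Taxable wages = $4,980.90 − $629.24 = $4,351.66
State income tax: $4,351.66 × 0.081 = $352.48
State unemployment insurance (employee share): $4,980.90 × 0.0097 = $48.31
State disability insurance: $4,980.90 × 0.015 = $74.71
Vision plan: $274.20
Gym membership: $364.26
(Employer's $386.66 toward vision plan is not withheld from the employee.)
Total deductions = $156.05 + $473.19 + $352.48 + $48.31 + $74.71 + $274.20 + $364.26 = $1,743.20
Net pay = $4,980.90 − $1,743.20 = $3,237.70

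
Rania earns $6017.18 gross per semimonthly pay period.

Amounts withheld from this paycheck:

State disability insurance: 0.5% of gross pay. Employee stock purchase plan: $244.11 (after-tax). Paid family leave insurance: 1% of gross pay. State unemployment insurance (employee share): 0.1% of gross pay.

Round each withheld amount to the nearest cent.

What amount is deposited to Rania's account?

$5676.79

State unemployment insurance (employee share): $6017.18 × 0.001 = $6.02
Paid family leave insurance: $6017.18 × 0.01 = $60.17
State disability insurance: $6017.18 × 0.005 = $30.09
Employee stock purchase plan: $244.11
Total deductions = $6.02 + $60.17 + $30.09 + $244.11 = $340.39
Net pay = $6017.18 − $340.39 = $5676.79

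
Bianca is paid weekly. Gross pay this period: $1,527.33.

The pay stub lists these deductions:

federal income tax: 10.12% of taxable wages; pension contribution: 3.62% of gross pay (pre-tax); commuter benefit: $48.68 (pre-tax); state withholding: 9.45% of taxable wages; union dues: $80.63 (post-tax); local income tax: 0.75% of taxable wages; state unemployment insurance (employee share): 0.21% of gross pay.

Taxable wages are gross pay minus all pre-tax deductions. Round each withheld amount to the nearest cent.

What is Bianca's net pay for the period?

$1,050.29

Pension contribution: $1,527.33 × 0.0362 = $55.29
Commuter benefit: $48.68
Pre-tax total = $55.29 + $48.68 = $103.97
Taxable wages = $1,527.33 − $103.97 = $1,423.36
Local income tax: $1,423.36 × 0.0075 = $10.68
State withholding: $1,423.36 × 0.0945 = $134.51
Federal income tax: $1,423.36 × 0.1012 = $144.04
State unemployment insurance (employee share): $1,527.33 × 0.0021 = $3.21
Union dues: $80.63
Total deductions = $55.29 + $48.68 + $10.68 + $134.51 + $144.04 + $3.21 + $80.63 = $477.04
Net pay = $1,527.33 − $477.04 = $1,050.29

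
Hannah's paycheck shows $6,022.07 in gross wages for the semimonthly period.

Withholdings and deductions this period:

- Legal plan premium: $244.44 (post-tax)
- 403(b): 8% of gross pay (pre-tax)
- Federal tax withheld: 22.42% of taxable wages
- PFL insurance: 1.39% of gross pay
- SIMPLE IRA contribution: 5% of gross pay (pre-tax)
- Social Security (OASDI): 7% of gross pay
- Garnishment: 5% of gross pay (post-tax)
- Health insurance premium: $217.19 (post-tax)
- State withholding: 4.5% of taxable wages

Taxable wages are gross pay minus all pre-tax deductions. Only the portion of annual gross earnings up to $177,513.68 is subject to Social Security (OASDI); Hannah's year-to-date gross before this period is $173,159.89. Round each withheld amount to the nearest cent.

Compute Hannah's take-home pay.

403(b): $6,022.07 × 0.08 = $481.77
SIMPLE IRA contribution: $6,022.07 × 0.05 = $301.10
Pre-tax total = $481.77 + $301.10 = $782.87
Taxable wages = $6,022.07 − $782.87 = $5,239.20
Federal tax withheld: $5,239.20 × 0.2242 = $1,174.63
State withholding: $5,239.20 × 0.045 = $235.76
PFL insurance: $6,022.07 × 0.0139 = $83.71
Social Security (OASDI): only $177,513.68 − $173,159.89 = $4,353.79 of this check is subject → $4,353.79 × 0.07 = $304.77
Health insurance premium: $217.19
Garnishment: $6,022.07 × 0.05 = $301.10
Legal plan premium: $244.44
Total deductions = $481.77 + $301.10 + $1,174.63 + $235.76 + $83.71 + $304.77 + $217.19 + $301.10 + $244.44 = $3,344.47
Net pay = $6,022.07 − $3,344.47 = $2,677.60

$2,677.60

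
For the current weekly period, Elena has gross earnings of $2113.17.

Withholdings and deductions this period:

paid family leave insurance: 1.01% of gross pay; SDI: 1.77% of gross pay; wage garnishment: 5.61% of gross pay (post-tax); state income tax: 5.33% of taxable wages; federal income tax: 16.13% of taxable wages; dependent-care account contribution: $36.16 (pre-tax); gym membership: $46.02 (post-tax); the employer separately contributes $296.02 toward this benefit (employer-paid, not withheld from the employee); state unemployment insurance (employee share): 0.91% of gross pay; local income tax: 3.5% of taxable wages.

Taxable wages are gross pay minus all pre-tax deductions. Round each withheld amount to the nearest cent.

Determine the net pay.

$1316.05

Dependent-care account contribution: $36.16
Taxable wages = $2113.17 − $36.16 = $2077.01
Local income tax: $2077.01 × 0.035 = $72.70
State income tax: $2077.01 × 0.0533 = $110.70
Federal income tax: $2077.01 × 0.1613 = $335.02
State unemployment insurance (employee share): $2113.17 × 0.0091 = $19.23
SDI: $2113.17 × 0.0177 = $37.40
Paid family leave insurance: $2113.17 × 0.0101 = $21.34
Wage garnishment: $2113.17 × 0.0561 = $118.55
Gym membership: $46.02
(Employer's $296.02 toward gym membership is not withheld from the employee.)
Total deductions = $36.16 + $72.70 + $110.70 + $335.02 + $19.23 + $37.40 + $21.34 + $118.55 + $46.02 = $797.12
Net pay = $2113.17 − $797.12 = $1316.05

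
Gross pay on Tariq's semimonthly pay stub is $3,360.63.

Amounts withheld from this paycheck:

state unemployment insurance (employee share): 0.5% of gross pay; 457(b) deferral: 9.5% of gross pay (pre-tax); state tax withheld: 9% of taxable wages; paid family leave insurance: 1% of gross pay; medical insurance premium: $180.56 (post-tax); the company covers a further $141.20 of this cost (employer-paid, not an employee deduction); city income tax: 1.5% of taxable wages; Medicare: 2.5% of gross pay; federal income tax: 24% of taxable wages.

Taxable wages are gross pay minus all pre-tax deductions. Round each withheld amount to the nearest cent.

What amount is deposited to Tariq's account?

457(b) deferral: $3,360.63 × 0.095 = $319.26
Taxable wages = $3,360.63 − $319.26 = $3,041.37
City income tax: $3,041.37 × 0.015 = $45.62
State tax withheld: $3,041.37 × 0.09 = $273.72
Federal income tax: $3,041.37 × 0.24 = $729.93
Paid family leave insurance: $3,360.63 × 0.01 = $33.61
State unemployment insurance (employee share): $3,360.63 × 0.005 = $16.80
Medicare: $3,360.63 × 0.025 = $84.02
Medical insurance premium: $180.56
(Employer's $141.20 toward medical insurance premium is not withheld from the employee.)
Total deductions = $319.26 + $45.62 + $273.72 + $729.93 + $33.61 + $16.80 + $84.02 + $180.56 = $1,683.52
Net pay = $3,360.63 − $1,683.52 = $1,677.11

$1,677.11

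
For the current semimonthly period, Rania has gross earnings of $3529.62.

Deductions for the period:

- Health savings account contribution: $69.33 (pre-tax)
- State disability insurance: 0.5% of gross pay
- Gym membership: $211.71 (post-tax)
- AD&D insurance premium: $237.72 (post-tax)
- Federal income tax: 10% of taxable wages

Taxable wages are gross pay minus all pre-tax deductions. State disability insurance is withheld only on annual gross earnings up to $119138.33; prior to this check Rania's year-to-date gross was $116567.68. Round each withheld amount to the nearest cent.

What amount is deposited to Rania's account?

$2651.98

Health savings account contribution: $69.33
Taxable wages = $3529.62 − $69.33 = $3460.29
Federal income tax: $3460.29 × 0.1 = $346.03
State disability insurance: only $119138.33 − $116567.68 = $2570.65 of this check is subject → $2570.65 × 0.005 = $12.85
AD&D insurance premium: $237.72
Gym membership: $211.71
Total deductions = $69.33 + $346.03 + $12.85 + $237.72 + $211.71 = $877.64
Net pay = $3529.62 − $877.64 = $2651.98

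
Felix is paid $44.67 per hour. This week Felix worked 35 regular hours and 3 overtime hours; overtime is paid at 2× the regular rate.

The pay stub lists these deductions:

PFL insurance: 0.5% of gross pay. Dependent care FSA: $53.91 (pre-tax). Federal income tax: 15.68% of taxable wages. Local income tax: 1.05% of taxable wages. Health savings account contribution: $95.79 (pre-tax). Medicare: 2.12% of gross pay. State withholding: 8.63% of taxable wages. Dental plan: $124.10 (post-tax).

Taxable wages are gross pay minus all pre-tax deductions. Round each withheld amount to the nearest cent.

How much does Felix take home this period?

$1,083.18

Regular pay: 35 × $44.67 = $1,563.45
Overtime pay: 3 × $44.67 × 2 = $268.02
Gross pay = $1,563.45 + $268.02 = $1,831.47
Dependent care FSA: $53.91
Health savings account contribution: $95.79
Pre-tax total = $53.91 + $95.79 = $149.70
Taxable wages = $1,831.47 − $149.70 = $1,681.77
State withholding: $1,681.77 × 0.0863 = $145.14
Federal income tax: $1,681.77 × 0.1568 = $263.70
Local income tax: $1,681.77 × 0.0105 = $17.66
PFL insurance: $1,831.47 × 0.005 = $9.16
Medicare: $1,831.47 × 0.0212 = $38.83
Dental plan: $124.10
Total deductions = $53.91 + $95.79 + $145.14 + $263.70 + $17.66 + $9.16 + $38.83 + $124.10 = $748.29
Net pay = $1,831.47 − $748.29 = $1,083.18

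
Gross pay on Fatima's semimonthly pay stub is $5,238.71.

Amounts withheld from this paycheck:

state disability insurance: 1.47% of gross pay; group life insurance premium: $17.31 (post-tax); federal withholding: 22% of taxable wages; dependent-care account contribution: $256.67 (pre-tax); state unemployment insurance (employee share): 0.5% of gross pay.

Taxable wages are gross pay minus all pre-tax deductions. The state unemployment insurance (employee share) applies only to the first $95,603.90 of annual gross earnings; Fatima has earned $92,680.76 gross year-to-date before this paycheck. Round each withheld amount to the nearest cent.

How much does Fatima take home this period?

Dependent-care account contribution: $256.67
Taxable wages = $5,238.71 − $256.67 = $4,982.04
Federal withholding: $4,982.04 × 0.22 = $1,096.05
State unemployment insurance (employee share): only $95,603.90 − $92,680.76 = $2,923.14 of this check is subject → $2,923.14 × 0.005 = $14.62
State disability insurance: $5,238.71 × 0.0147 = $77.01
Group life insurance premium: $17.31
Total deductions = $256.67 + $1,096.05 + $14.62 + $77.01 + $17.31 = $1,461.66
Net pay = $5,238.71 − $1,461.66 = $3,777.05

$3,777.05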